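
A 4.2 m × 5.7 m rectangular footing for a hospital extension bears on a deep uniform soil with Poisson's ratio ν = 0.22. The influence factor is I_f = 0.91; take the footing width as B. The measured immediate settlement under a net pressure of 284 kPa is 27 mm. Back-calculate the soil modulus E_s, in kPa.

S_e = q·B·(1−ν²)/E_s · I_f  ⇒  E_s = q·B·(1−ν²)·I_f / S_e.
E_s = 284 × 4.2 × 0.9516 × 0.91 / 0.027 = 38260 kPa

E_s ≈ 38300 kPa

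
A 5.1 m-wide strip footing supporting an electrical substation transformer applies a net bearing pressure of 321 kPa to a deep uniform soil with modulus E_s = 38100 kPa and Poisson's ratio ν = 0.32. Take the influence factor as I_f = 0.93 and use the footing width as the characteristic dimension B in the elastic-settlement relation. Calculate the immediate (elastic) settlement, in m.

S_e ≈ 0.0359 m

Immediate (elastic) settlement: S_e = q·B·(1−ν²)/E_s · I_f.
S_e = 321 × 5.1 × (1 − 0.32²) / 38100 × 0.93
    = 321 × 5.1 × 0.8976 / 38100 × 0.93
    = 0.03587 m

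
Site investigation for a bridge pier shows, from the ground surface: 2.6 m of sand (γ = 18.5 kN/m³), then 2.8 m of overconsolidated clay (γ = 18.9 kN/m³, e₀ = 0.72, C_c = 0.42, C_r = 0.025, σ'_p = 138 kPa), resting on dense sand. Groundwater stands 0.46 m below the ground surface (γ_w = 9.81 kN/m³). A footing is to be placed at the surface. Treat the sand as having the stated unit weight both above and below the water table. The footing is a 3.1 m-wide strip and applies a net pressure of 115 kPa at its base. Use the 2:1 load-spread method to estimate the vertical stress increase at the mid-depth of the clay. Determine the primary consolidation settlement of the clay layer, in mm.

S_c ≈ 14.4 mm

Mid-depth of clay below the ground surface: z = 2.6 + 2.8/2 = 4 m.
Total vertical stress at mid-clay: σ_v = 18.5×2.6 + 18.9×1.4 = 74.56 kPa.
Pore pressure: u = 9.81×(4 − 0.46) = 34.727 kPa.
Initial effective stress: σ'_0 = σ_v − u = 74.56 − 34.727 = 39.833 kPa.
Stress increase at mid-clay by the 2:1 spreading method:
Δσ = qB/(B+z) = 115×3.1/(3.1+4) = 50.211 kPa
Final effective stress: σ'_f = 39.833 + 50.211 = 90.044 kPa.
σ'_f = 90.044 ≤ σ'_p = 138 kPa, so the clay remains overconsolidated and only the recompression index applies:
S_c = C_r·H/(1+e₀)·log₁₀(σ'_f/σ'_0) = 0.025×2.8/1.72×log₁₀(90.044/39.833)
    = 0.040697 × 0.35421 = 0.01442 m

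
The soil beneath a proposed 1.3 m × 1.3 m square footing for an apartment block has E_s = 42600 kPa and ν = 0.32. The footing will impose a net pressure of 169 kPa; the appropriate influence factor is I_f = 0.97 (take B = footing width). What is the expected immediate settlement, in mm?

Immediate (elastic) settlement: S_e = q·B·(1−ν²)/E_s · I_f.
S_e = 169 × 1.3 × (1 − 0.32²) / 42600 × 0.97
    = 169 × 1.3 × 0.8976 / 42600 × 0.97
    = 0.00449 m = 4.49 mm

S_e ≈ 4.49 mm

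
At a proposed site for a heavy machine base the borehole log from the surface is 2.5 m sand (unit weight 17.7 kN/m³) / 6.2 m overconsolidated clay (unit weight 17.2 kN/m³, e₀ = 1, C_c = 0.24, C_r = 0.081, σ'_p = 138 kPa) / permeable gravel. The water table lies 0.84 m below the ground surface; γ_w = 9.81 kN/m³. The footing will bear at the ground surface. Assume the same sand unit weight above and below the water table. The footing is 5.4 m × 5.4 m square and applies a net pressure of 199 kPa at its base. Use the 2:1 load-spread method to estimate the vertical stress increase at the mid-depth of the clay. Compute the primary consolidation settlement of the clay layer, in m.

Mid-depth of clay below the ground surface: z = 2.5 + 6.2/2 = 5.6 m.
Total vertical stress at mid-clay: σ_v = 17.7×2.5 + 17.2×3.1 = 97.57 kPa.
Pore pressure: u = 9.81×(5.6 − 0.84) = 46.696 kPa.
Initial effective stress: σ'_0 = σ_v − u = 97.57 − 46.696 = 50.874 kPa.
Stress increase at mid-clay by the 2:1 spreading method:
Δσ = qBL/((B+z)(L+z)) = 199×5.4×5.4/((5.4+5.6)(5.4+5.6)) = 47.957 kPa
Final effective stress: σ'_f = 50.874 + 47.957 = 98.831 kPa.
σ'_f = 98.831 ≤ σ'_p = 138 kPa, so the clay remains overconsolidated and only the recompression index applies:
S_c = C_r·H/(1+e₀)·log₁₀(σ'_f/σ'_0) = 0.081×6.2/2×log₁₀(98.831/50.874)
    = 0.2511 × 0.2884 = 0.07242 m

S_c ≈ 0.0724 m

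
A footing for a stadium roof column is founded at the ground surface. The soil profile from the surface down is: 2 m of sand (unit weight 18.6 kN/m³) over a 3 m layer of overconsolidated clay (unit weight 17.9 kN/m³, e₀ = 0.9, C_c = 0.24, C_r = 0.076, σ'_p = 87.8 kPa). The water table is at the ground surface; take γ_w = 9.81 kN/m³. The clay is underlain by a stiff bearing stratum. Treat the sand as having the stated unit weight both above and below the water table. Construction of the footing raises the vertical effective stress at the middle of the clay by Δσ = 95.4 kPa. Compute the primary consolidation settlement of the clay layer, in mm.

S_c ≈ 115 mm

Mid-depth of clay below the ground surface: z = 2 + 3/2 = 3.5 m.
Total vertical stress at mid-clay: σ_v = 18.6×2 + 17.9×1.5 = 64.05 kPa.
Pore pressure: u = 9.81×(3.5 − 0) = 34.335 kPa.
Initial effective stress: σ'_0 = σ_v − u = 64.05 − 34.335 = 29.715 kPa.
Final effective stress: σ'_f = 29.715 + 95.4 = 125.12 kPa.
σ'_f = 125.12 > σ'_p = 87.8 kPa, so the stress path crosses the preconsolidation pressure — recompression up to σ'_p, then virgin compression beyond:
S_c = H/(1+e₀)·[C_r·log₁₀(σ'_p/σ'_0) + C_c·log₁₀(σ'_f/σ'_p)]
    = 3/1.9 × [0.076×log₁₀(87.8/29.715) + 0.24×log₁₀(125.12/87.8)]
    = 1.5789 × [0.035759 + 0.03692] = 0.1148 m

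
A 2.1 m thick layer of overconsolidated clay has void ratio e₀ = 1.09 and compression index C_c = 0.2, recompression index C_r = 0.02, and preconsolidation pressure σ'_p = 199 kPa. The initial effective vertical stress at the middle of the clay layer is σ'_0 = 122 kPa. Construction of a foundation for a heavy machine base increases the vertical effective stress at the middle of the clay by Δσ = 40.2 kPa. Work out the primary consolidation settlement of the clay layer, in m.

S_c ≈ 0.00249 m

Final effective stress: σ'_f = 122 + 40.2 = 162.2 kPa.
σ'_f = 162.2 ≤ σ'_p = 199 kPa, so the clay remains overconsolidated and only the recompression index applies:
S_c = C_r·H/(1+e₀)·log₁₀(σ'_f/σ'_0) = 0.02×2.1/2.09×log₁₀(162.2/122)
    = 0.020096 × 0.12369 = 0.002486 m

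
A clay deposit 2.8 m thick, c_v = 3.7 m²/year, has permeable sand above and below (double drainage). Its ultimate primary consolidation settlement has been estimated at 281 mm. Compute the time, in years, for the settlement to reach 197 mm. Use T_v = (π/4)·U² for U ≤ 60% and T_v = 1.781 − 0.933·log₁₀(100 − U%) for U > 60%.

Drainage path length: H_d = H/2 = 1.4 m (double drainage).
U = S(t)/S_ult = 197/281 = 0.7011.
U > 60%: T_v = 1.781 − 0.933·log₁₀(100 − 70.107) = 0.40429.
t = T_v·H_d²/c_v = 0.40429×1.4²/3.7 = 0.2142 years.

t ≈ 0.214 years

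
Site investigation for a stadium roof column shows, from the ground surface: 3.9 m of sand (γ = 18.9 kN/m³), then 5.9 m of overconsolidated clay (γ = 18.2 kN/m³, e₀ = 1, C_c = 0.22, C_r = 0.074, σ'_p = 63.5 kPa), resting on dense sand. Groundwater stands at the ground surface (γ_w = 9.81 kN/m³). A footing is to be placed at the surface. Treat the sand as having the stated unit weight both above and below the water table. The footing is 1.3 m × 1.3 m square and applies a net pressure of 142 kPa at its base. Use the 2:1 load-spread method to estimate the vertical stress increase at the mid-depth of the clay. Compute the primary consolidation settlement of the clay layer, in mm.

Mid-depth of clay below the ground surface: z = 3.9 + 5.9/2 = 6.85 m.
Total vertical stress at mid-clay: σ_v = 18.9×3.9 + 18.2×2.95 = 127.4 kPa.
Pore pressure: u = 9.81×(6.85 − 0) = 67.198 kPa.
Initial effective stress: σ'_0 = σ_v − u = 127.4 − 67.198 = 60.202 kPa.
Stress increase at mid-clay by the 2:1 spreading method:
Δσ = qBL/((B+z)(L+z)) = 142×1.3×1.3/((1.3+6.85)(1.3+6.85)) = 3.6129 kPa
Final effective stress: σ'_f = 60.202 + 3.6129 = 63.815 kPa.
σ'_f = 63.815 > σ'_p = 63.5 kPa, so the stress path crosses the preconsolidation pressure — recompression up to σ'_p, then virgin compression beyond:
S_c = H/(1+e₀)·[C_r·log₁₀(σ'_p/σ'_0) + C_c·log₁₀(σ'_f/σ'_p)]
    = 5.9/2 × [0.074×log₁₀(63.5/60.202) + 0.22×log₁₀(63.815/63.5)]
    = 2.95 × [0.001714 + 0.00047279] = 0.006451 m

S_c ≈ 6.45 mm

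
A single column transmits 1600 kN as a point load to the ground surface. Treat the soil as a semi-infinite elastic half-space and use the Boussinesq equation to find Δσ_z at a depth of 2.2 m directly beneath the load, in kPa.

Boussinesq vertical stress below a point load on an elastic half-space:
Δσ_z = 3P/(2πz²) · [1 + (r/z)²]^(−5/2)
r/z = 0/2.2 = 0; [1+(r/z)²]^(−5/2) = 1.
Δσ_z = 3×1600/(2π×2.2²) × 1 = 157.84 × 1 = 157.8 kPa

Δσ_z ≈ 158 kPa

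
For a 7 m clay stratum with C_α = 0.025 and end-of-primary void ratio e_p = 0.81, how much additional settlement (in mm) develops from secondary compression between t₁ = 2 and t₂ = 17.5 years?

Secondary compression: S_s = C_α·H/(1+e_p)·log₁₀(t₂/t₁)
S_s = 0.025×7/(1+0.81)×log₁₀(17.5/2)
    = 0.09669 × 0.942 = 0.09108 m

S_s ≈ 91.1 mm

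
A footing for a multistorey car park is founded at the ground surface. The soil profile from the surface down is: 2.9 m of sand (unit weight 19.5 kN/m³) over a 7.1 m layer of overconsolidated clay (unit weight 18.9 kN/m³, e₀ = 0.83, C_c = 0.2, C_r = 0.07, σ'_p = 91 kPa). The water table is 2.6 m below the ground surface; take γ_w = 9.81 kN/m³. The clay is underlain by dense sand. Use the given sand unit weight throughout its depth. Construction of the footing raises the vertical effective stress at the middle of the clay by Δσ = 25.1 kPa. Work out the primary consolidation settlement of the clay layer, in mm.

S_c ≈ 73.7 mm

Mid-depth of clay below the ground surface: z = 2.9 + 7.1/2 = 6.45 m.
Total vertical stress at mid-clay: σ_v = 19.5×2.9 + 18.9×3.55 = 123.64 kPa.
Pore pressure: u = 9.81×(6.45 − 2.6) = 37.769 kPa.
Initial effective stress: σ'_0 = σ_v − u = 123.64 − 37.769 = 85.871 kPa.
Final effective stress: σ'_f = 85.871 + 25.1 = 110.97 kPa.
σ'_f = 110.97 > σ'_p = 91 kPa, so the stress path crosses the preconsolidation pressure — recompression up to σ'_p, then virgin compression beyond:
S_c = H/(1+e₀)·[C_r·log₁₀(σ'_p/σ'_0) + C_c·log₁₀(σ'_f/σ'_p)]
    = 7.1/1.83 × [0.07×log₁₀(91/85.871) + 0.2×log₁₀(110.97/91)]
    = 3.8798 × [0.0017636 + 0.017233] = 0.0737 m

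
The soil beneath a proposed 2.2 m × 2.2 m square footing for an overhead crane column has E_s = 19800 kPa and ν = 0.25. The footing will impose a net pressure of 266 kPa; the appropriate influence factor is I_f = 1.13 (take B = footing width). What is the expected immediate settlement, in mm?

S_e ≈ 31.3 mm

Immediate (elastic) settlement: S_e = q·B·(1−ν²)/E_s · I_f.
S_e = 266 × 2.2 × (1 − 0.25²) / 19800 × 1.13
    = 266 × 2.2 × 0.9375 / 19800 × 1.13
    = 0.03131 m = 31.31 mm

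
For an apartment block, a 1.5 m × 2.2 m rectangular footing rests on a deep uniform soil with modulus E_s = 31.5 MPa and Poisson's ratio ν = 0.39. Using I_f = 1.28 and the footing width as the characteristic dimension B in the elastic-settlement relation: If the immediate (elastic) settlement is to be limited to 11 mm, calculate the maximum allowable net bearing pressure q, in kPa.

E_s = 31.5 MPa = 31500 kPa.
S_e = q·B·(1−ν²)/E_s · I_f  ⇒  q = S_e·E_s / (B·(1−ν²)·I_f).
q = 0.011 × 31500 / (1.5 × 0.8479 × 1.28) = 212.8 kPa

q ≈ 213 kPa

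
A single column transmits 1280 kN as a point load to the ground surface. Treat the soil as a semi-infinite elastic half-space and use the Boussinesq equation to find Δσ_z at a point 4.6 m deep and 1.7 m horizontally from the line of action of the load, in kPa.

Δσ_z ≈ 21 kPa

Boussinesq vertical stress below a point load on an elastic half-space:
Δσ_z = 3P/(2πz²) · [1 + (r/z)²]^(−5/2)
r/z = 1.7/4.6 = 0.36957; [1+(r/z)²]^(−5/2) = 0.72611.
Δσ_z = 3×1280/(2π×4.6²) × 0.72611 = 28.883 × 0.72611 = 20.97 kPa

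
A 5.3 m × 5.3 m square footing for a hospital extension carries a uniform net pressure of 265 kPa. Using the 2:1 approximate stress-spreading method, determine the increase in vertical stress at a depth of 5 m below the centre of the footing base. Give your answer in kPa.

By the 2:1 method the load spreads at 1 horizontal : 2 vertical, so at depth z the loaded area has grown by z in each plan dimension:
Δσ = qBL/((B+z)(L+z)) = 265×5.3×5.3/((5.3+5)(5.3+5)) = 70.165 kPa

Δσ_z ≈ 70.2 kPa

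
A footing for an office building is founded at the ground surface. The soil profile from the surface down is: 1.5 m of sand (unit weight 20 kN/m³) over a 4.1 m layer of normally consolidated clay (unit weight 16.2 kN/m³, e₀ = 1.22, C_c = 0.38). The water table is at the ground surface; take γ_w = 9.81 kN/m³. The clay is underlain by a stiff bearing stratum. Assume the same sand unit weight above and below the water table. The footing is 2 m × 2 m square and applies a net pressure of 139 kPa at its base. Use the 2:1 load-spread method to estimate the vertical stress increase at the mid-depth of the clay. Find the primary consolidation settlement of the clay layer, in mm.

Mid-depth of clay below the ground surface: z = 1.5 + 4.1/2 = 3.55 m.
Total vertical stress at mid-clay: σ_v = 20×1.5 + 16.2×2.05 = 63.21 kPa.
Pore pressure: u = 9.81×(3.55 − 0) = 34.825 kPa.
Initial effective stress: σ'_0 = σ_v − u = 63.21 − 34.825 = 28.385 kPa.
Stress increase at mid-clay by the 2:1 spreading method:
Δσ = qBL/((B+z)(L+z)) = 139×2×2/((2+3.55)(2+3.55)) = 18.05 kPa
Final effective stress: σ'_f = σ'_0 + Δσ = 28.385 + 18.05 = 46.435 kPa.
Normally consolidated clay, so the full stress increment lies on the virgin compression line:
S_c = C_c·H/(1+e₀)·log₁₀(σ'_f/σ'_0) = 0.38×4.1/(1+1.22)×log₁₀(46.435/28.385)
    = 0.7018 × 0.21376 = 0.15 m

S_c ≈ 150 mm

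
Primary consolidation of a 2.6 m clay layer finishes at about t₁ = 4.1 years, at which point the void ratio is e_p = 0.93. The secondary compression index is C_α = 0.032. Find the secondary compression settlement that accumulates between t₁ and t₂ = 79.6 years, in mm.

Secondary compression: S_s = C_α·H/(1+e_p)·log₁₀(t₂/t₁)
S_s = 0.032×2.6/(1+0.93)×log₁₀(79.6/4.1)
    = 0.04311 × 1.288 = 0.05553 m

S_s ≈ 55.5 mm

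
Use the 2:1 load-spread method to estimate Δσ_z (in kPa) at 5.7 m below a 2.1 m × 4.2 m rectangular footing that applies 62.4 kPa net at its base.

By the 2:1 method the load spreads at 1 horizontal : 2 vertical, so at depth z the loaded area has grown by z in each plan dimension:
Δσ = qBL/((B+z)(L+z)) = 62.4×2.1×4.2/((2.1+5.7)(4.2+5.7)) = 7.1273 kPa

Δσ_z ≈ 7.13 kPa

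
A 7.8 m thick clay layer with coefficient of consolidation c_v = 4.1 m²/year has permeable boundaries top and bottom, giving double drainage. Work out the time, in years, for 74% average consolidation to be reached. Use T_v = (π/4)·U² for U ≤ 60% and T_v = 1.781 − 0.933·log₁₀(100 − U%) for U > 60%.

Drainage path length: H_d = H/2 = 3.9 m (double drainage).
U > 60%: T_v = 1.781 − 0.933·log₁₀(100 − 74) = 0.46083.
t = T_v·H_d²/c_v = 0.46083×3.9²/4.1 = 1.71 years.

t ≈ 1.71 years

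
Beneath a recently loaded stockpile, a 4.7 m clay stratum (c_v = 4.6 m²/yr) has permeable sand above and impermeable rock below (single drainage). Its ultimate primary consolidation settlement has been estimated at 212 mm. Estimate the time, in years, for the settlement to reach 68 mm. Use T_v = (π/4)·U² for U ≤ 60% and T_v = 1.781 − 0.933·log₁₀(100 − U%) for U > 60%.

Drainage path length: H_d = H = 4.7 m (single drainage).
U = S(t)/S_ult = 68/212 = 0.3208.
U ≤ 60%: T_v = (π/4)·U² = (π/4)×0.32075² = 0.080805.
t = T_v·H_d²/c_v = 0.080805×4.7²/4.6 = 0.388 years.

t ≈ 0.388 years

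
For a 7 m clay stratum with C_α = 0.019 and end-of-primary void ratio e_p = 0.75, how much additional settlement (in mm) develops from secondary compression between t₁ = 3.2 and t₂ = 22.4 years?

Secondary compression: S_s = C_α·H/(1+e_p)·log₁₀(t₂/t₁)
S_s = 0.019×7/(1+0.75)×log₁₀(22.4/3.2)
    = 0.076 × 0.8451 = 0.06423 m

S_s ≈ 64.2 mm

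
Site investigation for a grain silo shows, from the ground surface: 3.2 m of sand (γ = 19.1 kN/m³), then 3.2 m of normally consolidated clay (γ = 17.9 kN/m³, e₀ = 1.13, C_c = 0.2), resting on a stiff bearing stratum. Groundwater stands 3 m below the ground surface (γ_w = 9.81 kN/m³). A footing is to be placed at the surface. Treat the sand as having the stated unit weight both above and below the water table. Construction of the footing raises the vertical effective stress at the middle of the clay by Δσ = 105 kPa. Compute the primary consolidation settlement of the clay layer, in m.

S_c ≈ 0.117 m

Mid-depth of clay below the ground surface: z = 3.2 + 3.2/2 = 4.8 m.
Total vertical stress at mid-clay: σ_v = 19.1×3.2 + 17.9×1.6 = 89.76 kPa.
Pore pressure: u = 9.81×(4.8 − 3) = 17.658 kPa.
Initial effective stress: σ'_0 = σ_v − u = 89.76 − 17.658 = 72.102 kPa.
Final effective stress: σ'_f = σ'_0 + Δσ = 72.102 + 105 = 177.1 kPa.
Normally consolidated clay, so the full stress increment lies on the virgin compression line:
S_c = C_c·H/(1+e₀)·log₁₀(σ'_f/σ'_0) = 0.2×3.2/(1+1.13)×log₁₀(177.1/72.102)
    = 0.30047 × 0.39027 = 0.1173 m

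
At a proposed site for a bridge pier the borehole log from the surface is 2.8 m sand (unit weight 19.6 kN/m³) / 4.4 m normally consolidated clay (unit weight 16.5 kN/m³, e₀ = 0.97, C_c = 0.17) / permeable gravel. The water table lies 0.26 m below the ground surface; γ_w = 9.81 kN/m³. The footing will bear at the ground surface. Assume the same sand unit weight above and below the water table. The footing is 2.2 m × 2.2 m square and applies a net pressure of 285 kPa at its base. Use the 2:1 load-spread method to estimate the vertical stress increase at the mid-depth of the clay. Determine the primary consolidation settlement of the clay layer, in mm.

S_c ≈ 77 mm

Mid-depth of clay below the ground surface: z = 2.8 + 4.4/2 = 5 m.
Total vertical stress at mid-clay: σ_v = 19.6×2.8 + 16.5×2.2 = 91.18 kPa.
Pore pressure: u = 9.81×(5 − 0.26) = 46.499 kPa.
Initial effective stress: σ'_0 = σ_v − u = 91.18 − 46.499 = 44.681 kPa.
Stress increase at mid-clay by the 2:1 spreading method:
Δσ = qBL/((B+z)(L+z)) = 285×2.2×2.2/((2.2+5)(2.2+5)) = 26.609 kPa
Final effective stress: σ'_f = σ'_0 + Δσ = 44.681 + 26.609 = 71.29 kPa.
Normally consolidated clay, so the full stress increment lies on the virgin compression line:
S_c = C_c·H/(1+e₀)·log₁₀(σ'_f/σ'_0) = 0.17×4.4/(1+0.97)×log₁₀(71.29/44.681)
    = 0.3797 × 0.20291 = 0.07704 m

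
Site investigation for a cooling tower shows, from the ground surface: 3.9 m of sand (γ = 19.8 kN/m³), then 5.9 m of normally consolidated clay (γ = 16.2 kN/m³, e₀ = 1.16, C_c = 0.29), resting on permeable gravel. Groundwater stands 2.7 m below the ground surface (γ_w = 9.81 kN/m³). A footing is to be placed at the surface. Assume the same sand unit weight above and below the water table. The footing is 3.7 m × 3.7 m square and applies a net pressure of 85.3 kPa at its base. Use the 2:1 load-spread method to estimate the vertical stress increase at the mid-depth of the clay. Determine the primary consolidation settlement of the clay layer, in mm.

Mid-depth of clay below the ground surface: z = 3.9 + 5.9/2 = 6.85 m.
Total vertical stress at mid-clay: σ_v = 19.8×3.9 + 16.2×2.95 = 125.01 kPa.
Pore pressure: u = 9.81×(6.85 − 2.7) = 40.712 kPa.
Initial effective stress: σ'_0 = σ_v − u = 125.01 − 40.712 = 84.298 kPa.
Stress increase at mid-clay by the 2:1 spreading method:
Δσ = qBL/((B+z)(L+z)) = 85.3×3.7×3.7/((3.7+6.85)(3.7+6.85)) = 10.492 kPa
Final effective stress: σ'_f = σ'_0 + Δσ = 84.298 + 10.492 = 94.79 kPa.
Normally consolidated clay, so the full stress increment lies on the virgin compression line:
S_c = C_c·H/(1+e₀)·log₁₀(σ'_f/σ'_0) = 0.29×5.9/(1+1.16)×log₁₀(94.79/84.298)
    = 0.79213 × 0.050945 = 0.04036 m

S_c ≈ 40.4 mm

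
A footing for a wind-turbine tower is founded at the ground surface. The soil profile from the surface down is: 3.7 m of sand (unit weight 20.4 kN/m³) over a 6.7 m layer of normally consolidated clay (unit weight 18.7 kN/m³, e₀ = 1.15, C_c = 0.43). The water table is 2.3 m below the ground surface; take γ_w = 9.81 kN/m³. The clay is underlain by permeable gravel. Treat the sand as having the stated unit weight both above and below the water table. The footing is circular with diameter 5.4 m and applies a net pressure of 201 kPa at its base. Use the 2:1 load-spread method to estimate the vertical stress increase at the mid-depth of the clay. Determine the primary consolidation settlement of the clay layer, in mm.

S_c ≈ 201 mm

Mid-depth of clay below the ground surface: z = 3.7 + 6.7/2 = 7.05 m.
Total vertical stress at mid-clay: σ_v = 20.4×3.7 + 18.7×3.35 = 138.12 kPa.
Pore pressure: u = 9.81×(7.05 − 2.3) = 46.598 kPa.
Initial effective stress: σ'_0 = σ_v − u = 138.12 − 46.598 = 91.522 kPa.
Stress increase at mid-clay by the 2:1 spreading method:
Δσ ≈ qD²/(D+z)² = 201×5.4²/(5.4+7.05)² = 37.813 kPa
Final effective stress: σ'_f = σ'_0 + Δσ = 91.522 + 37.813 = 129.34 kPa.
Normally consolidated clay, so the full stress increment lies on the virgin compression line:
S_c = C_c·H/(1+e₀)·log₁₀(σ'_f/σ'_0) = 0.43×6.7/(1+1.15)×log₁₀(129.34/91.522)
    = 1.34 × 0.15021 = 0.2013 m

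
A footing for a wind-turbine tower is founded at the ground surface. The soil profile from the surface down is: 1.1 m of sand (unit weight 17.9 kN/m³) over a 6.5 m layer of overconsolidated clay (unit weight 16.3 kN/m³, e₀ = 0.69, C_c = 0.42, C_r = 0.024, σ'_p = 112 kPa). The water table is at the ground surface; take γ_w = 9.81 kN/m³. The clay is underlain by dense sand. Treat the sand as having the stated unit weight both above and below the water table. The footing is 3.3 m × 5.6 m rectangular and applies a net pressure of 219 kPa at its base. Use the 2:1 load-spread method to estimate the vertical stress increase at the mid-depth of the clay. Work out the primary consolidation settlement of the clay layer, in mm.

S_c ≈ 40.9 mm

Mid-depth of clay below the ground surface: z = 1.1 + 6.5/2 = 4.35 m.
Total vertical stress at mid-clay: σ_v = 17.9×1.1 + 16.3×3.25 = 72.665 kPa.
Pore pressure: u = 9.81×(4.35 − 0) = 42.673 kPa.
Initial effective stress: σ'_0 = σ_v − u = 72.665 − 42.673 = 29.992 kPa.
Stress increase at mid-clay by the 2:1 spreading method:
Δσ = qBL/((B+z)(L+z)) = 219×3.3×5.6/((3.3+4.35)(5.6+4.35)) = 53.169 kPa
Final effective stress: σ'_f = 29.992 + 53.169 = 83.161 kPa.
σ'_f = 83.161 ≤ σ'_p = 112 kPa, so the clay remains overconsolidated and only the recompression index applies:
S_c = C_r·H/(1+e₀)·log₁₀(σ'_f/σ'_0) = 0.024×6.5/1.69×log₁₀(83.161/29.992)
    = 0.092309 × 0.44291 = 0.04088 m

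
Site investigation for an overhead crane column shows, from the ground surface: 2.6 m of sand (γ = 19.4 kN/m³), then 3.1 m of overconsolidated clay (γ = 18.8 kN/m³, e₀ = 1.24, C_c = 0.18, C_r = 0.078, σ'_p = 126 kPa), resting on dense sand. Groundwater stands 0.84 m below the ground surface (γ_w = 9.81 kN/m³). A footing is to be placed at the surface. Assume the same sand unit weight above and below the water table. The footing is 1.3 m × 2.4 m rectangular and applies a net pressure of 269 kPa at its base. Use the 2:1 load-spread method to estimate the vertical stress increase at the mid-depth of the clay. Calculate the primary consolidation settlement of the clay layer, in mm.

Mid-depth of clay below the ground surface: z = 2.6 + 3.1/2 = 4.15 m.
Total vertical stress at mid-clay: σ_v = 19.4×2.6 + 18.8×1.55 = 79.58 kPa.
Pore pressure: u = 9.81×(4.15 − 0.84) = 32.471 kPa.
Initial effective stress: σ'_0 = σ_v − u = 79.58 − 32.471 = 47.109 kPa.
Stress increase at mid-clay by the 2:1 spreading method:
Δσ = qBL/((B+z)(L+z)) = 269×1.3×2.4/((1.3+4.15)(2.4+4.15)) = 23.511 kPa
Final effective stress: σ'_f = 47.109 + 23.511 = 70.62 kPa.
σ'_f = 70.62 ≤ σ'_p = 126 kPa, so the clay remains overconsolidated and only the recompression index applies:
S_c = C_r·H/(1+e₀)·log₁₀(σ'_f/σ'_0) = 0.078×3.1/2.24×log₁₀(70.62/47.109)
    = 0.10794 × 0.17582 = 0.01898 m

S_c ≈ 19 mm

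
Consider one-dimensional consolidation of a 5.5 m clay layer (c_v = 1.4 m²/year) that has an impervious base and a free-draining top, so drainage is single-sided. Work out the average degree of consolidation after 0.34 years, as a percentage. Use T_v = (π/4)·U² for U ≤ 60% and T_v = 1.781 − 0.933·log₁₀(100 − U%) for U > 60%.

U ≈ 14.2 %

Drainage path length: H_d = H = 5.5 m (single drainage).
T_v = c_v·t/H_d² = 1.4×0.34/5.5² = 0.015736.
T_v = 0.015736 corresponds to the U ≤ 60% branch:
U = √(4T_v/π) = 0.1415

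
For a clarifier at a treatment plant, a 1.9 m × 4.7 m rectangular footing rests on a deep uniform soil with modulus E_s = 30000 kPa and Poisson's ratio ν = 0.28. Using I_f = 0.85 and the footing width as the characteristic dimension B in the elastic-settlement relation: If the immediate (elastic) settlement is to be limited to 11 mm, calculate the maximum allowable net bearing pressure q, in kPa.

q ≈ 222 kPa

S_e = q·B·(1−ν²)/E_s · I_f  ⇒  q = S_e·E_s / (B·(1−ν²)·I_f).
q = 0.011 × 30000 / (1.9 × 0.9216 × 0.85) = 221.7 kPa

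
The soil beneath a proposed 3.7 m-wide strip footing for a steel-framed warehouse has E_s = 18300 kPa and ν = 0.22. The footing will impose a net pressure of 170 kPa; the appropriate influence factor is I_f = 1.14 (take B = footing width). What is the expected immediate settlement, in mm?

S_e ≈ 37.3 mm

Immediate (elastic) settlement: S_e = q·B·(1−ν²)/E_s · I_f.
S_e = 170 × 3.7 × (1 − 0.22²) / 18300 × 1.14
    = 170 × 3.7 × 0.9516 / 18300 × 1.14
    = 0.03729 m = 37.29 mm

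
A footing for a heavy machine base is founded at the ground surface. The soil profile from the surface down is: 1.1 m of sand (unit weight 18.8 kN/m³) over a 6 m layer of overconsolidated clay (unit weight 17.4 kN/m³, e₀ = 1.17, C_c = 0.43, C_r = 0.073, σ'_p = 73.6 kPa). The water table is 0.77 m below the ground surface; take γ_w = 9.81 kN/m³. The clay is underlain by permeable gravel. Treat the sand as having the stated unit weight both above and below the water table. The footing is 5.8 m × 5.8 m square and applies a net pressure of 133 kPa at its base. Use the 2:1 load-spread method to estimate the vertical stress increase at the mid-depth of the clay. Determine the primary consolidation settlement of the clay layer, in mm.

Mid-depth of clay below the ground surface: z = 1.1 + 6/2 = 4.1 m.
Total vertical stress at mid-clay: σ_v = 18.8×1.1 + 17.4×3 = 72.88 kPa.
Pore pressure: u = 9.81×(4.1 − 0.77) = 32.667 kPa.
Initial effective stress: σ'_0 = σ_v − u = 72.88 − 32.667 = 40.213 kPa.
Stress increase at mid-clay by the 2:1 spreading method:
Δσ = qBL/((B+z)(L+z)) = 133×5.8×5.8/((5.8+4.1)(5.8+4.1)) = 45.65 kPa
Final effective stress: σ'_f = 40.213 + 45.65 = 85.863 kPa.
σ'_f = 85.863 > σ'_p = 73.6 kPa, so the stress path crosses the preconsolidation pressure — recompression up to σ'_p, then virgin compression beyond:
S_c = H/(1+e₀)·[C_r·log₁₀(σ'_p/σ'_0) + C_c·log₁₀(σ'_f/σ'_p)]
    = 6/2.17 × [0.073×log₁₀(73.6/40.213) + 0.43×log₁₀(85.863/73.6)]
    = 2.765 × [0.019163 + 0.028779] = 0.1326 m

S_c ≈ 133 mm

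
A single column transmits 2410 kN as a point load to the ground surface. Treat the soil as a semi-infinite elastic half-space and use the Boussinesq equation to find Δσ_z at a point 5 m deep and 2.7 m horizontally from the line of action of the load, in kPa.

Boussinesq vertical stress below a point load on an elastic half-space:
Δσ_z = 3P/(2πz²) · [1 + (r/z)²]^(−5/2)
r/z = 2.7/5 = 0.54; [1+(r/z)²]^(−5/2) = 0.52745.
Δσ_z = 3×2410/(2π×5²) × 0.52745 = 46.028 × 0.52745 = 24.28 kPa

Δσ_z ≈ 24.3 kPa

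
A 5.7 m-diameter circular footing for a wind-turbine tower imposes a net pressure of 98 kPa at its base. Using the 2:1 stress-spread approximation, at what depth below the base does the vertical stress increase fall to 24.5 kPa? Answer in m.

z ≈ 5.7 m

2:1 spreading — at depth z the loaded area has grown by z in each plan dimension:
qD²/(D+z)² = Δσ_z ⇒ z = D(√(q/Δσ_z) − 1) = 5.7×(√(98/24.5) − 1) = 5.7 m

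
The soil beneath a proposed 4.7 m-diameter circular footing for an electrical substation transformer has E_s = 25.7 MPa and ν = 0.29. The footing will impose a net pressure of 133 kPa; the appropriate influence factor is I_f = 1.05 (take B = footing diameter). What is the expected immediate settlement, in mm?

S_e ≈ 23.4 mm

Immediate (elastic) settlement: S_e = q·B·(1−ν²)/E_s · I_f.
E_s = 25.7 MPa = 25700 kPa.
S_e = 133 × 4.7 × (1 − 0.29²) / 25700 × 1.05
    = 133 × 4.7 × 0.9159 / 25700 × 1.05
    = 0.02339 m = 23.39 mm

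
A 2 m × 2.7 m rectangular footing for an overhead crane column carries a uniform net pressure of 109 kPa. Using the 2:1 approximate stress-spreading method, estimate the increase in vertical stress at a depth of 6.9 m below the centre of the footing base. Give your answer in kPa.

Δσ_z ≈ 6.89 kPa

By the 2:1 method the load spreads at 1 horizontal : 2 vertical, so at depth z the loaded area has grown by z in each plan dimension:
Δσ = qBL/((B+z)(L+z)) = 109×2×2.7/((2+6.9)(2.7+6.9)) = 6.889 kPa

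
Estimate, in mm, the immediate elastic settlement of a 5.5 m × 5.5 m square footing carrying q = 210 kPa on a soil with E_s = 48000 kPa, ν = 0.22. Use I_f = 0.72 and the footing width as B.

S_e ≈ 16.5 mm

Immediate (elastic) settlement: S_e = q·B·(1−ν²)/E_s · I_f.
S_e = 210 × 5.5 × (1 − 0.22²) / 48000 × 0.72
    = 210 × 5.5 × 0.9516 / 48000 × 0.72
    = 0.01649 m = 16.49 mm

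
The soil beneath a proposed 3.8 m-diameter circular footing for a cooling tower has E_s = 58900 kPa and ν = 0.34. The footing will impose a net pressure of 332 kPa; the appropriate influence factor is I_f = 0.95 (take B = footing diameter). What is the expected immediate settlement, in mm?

S_e ≈ 18 mm

Immediate (elastic) settlement: S_e = q·B·(1−ν²)/E_s · I_f.
S_e = 332 × 3.8 × (1 − 0.34²) / 58900 × 0.95
    = 332 × 3.8 × 0.8844 / 58900 × 0.95
    = 0.018 m = 18 mm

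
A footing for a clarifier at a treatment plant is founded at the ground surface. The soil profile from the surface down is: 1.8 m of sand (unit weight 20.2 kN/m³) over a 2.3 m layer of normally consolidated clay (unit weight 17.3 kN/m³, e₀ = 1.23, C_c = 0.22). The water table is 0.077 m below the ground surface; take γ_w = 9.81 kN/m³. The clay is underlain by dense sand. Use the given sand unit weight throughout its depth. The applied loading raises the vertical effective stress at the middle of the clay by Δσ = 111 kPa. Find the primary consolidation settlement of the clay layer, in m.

Mid-depth of clay below the ground surface: z = 1.8 + 2.3/2 = 2.95 m.
Total vertical stress at mid-clay: σ_v = 20.2×1.8 + 17.3×1.15 = 56.255 kPa.
Pore pressure: u = 9.81×(2.95 − 0.077) = 28.184 kPa.
Initial effective stress: σ'_0 = σ_v − u = 56.255 − 28.184 = 28.071 kPa.
Final effective stress: σ'_f = σ'_0 + Δσ = 28.071 + 111 = 139.07 kPa.
Normally consolidated clay, so the full stress increment lies on the virgin compression line:
S_c = C_c·H/(1+e₀)·log₁₀(σ'_f/σ'_0) = 0.22×2.3/(1+1.23)×log₁₀(139.07/28.071)
    = 0.22691 × 0.69498 = 0.1577 m

S_c ≈ 0.158 m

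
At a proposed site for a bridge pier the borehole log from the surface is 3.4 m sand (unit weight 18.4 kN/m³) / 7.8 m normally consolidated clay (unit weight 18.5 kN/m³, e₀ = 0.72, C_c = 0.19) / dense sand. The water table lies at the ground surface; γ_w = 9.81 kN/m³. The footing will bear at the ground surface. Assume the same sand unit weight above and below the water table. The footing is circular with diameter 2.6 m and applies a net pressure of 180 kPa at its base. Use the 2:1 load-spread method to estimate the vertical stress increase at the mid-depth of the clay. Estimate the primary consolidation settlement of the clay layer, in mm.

Mid-depth of clay below the ground surface: z = 3.4 + 7.8/2 = 7.3 m.
Total vertical stress at mid-clay: σ_v = 18.4×3.4 + 18.5×3.9 = 134.71 kPa.
Pore pressure: u = 9.81×(7.3 − 0) = 71.613 kPa.
Initial effective stress: σ'_0 = σ_v − u = 134.71 − 71.613 = 63.097 kPa.
Stress increase at mid-clay by the 2:1 spreading method:
Δσ ≈ qD²/(D+z)² = 180×2.6²/(2.6+7.3)² = 12.415 kPa
Final effective stress: σ'_f = σ'_0 + Δσ = 63.097 + 12.415 = 75.512 kPa.
Normally consolidated clay, so the full stress increment lies on the virgin compression line:
S_c = C_c·H/(1+e₀)·log₁₀(σ'_f/σ'_0) = 0.19×7.8/(1+0.72)×log₁₀(75.512/63.097)
    = 0.86163 × 0.078007 = 0.06721 m

S_c ≈ 67.2 mm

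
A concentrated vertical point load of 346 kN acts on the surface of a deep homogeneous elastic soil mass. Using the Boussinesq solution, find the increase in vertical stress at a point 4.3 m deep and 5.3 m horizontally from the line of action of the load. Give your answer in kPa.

Δσ_z ≈ 0.887 kPa

Boussinesq vertical stress below a point load on an elastic half-space:
Δσ_z = 3P/(2πz²) · [1 + (r/z)²]^(−5/2)
r/z = 5.3/4.3 = 1.2326; [1+(r/z)²]^(−5/2) = 0.099276.
Δσ_z = 3×346/(2π×4.3²) × 0.099276 = 8.9347 × 0.099276 = 0.887 kPa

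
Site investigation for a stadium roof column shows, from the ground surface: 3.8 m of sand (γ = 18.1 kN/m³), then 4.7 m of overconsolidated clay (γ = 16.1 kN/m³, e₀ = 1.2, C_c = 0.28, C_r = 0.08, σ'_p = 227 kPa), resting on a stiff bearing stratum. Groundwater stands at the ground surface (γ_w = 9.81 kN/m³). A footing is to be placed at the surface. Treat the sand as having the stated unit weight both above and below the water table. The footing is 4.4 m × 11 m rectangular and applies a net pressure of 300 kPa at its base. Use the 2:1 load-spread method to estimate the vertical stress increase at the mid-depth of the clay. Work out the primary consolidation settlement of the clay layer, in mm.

S_c ≈ 74.6 mm

Mid-depth of clay below the ground surface: z = 3.8 + 4.7/2 = 6.15 m.
Total vertical stress at mid-clay: σ_v = 18.1×3.8 + 16.1×2.35 = 106.62 kPa.
Pore pressure: u = 9.81×(6.15 − 0) = 60.332 kPa.
Initial effective stress: σ'_0 = σ_v − u = 106.62 − 60.332 = 46.288 kPa.
Stress increase at mid-clay by the 2:1 spreading method:
Δσ = qBL/((B+z)(L+z)) = 300×4.4×11/((4.4+6.15)(11+6.15)) = 80.251 kPa
Final effective stress: σ'_f = 46.288 + 80.251 = 126.54 kPa.
σ'_f = 126.54 ≤ σ'_p = 227 kPa, so the clay remains overconsolidated and only the recompression index applies:
S_c = C_r·H/(1+e₀)·log₁₀(σ'_f/σ'_0) = 0.08×4.7/2.2×log₁₀(126.54/46.288)
    = 0.17091 × 0.43676 = 0.07465 m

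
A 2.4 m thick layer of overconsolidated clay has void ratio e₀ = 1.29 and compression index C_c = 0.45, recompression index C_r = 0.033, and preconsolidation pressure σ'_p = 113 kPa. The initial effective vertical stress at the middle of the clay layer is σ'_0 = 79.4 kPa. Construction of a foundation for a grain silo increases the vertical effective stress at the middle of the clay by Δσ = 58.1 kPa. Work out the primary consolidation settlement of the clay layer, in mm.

Final effective stress: σ'_f = 79.4 + 58.1 = 137.5 kPa.
σ'_f = 137.5 > σ'_p = 113 kPa, so the stress path crosses the preconsolidation pressure — recompression up to σ'_p, then virgin compression beyond:
S_c = H/(1+e₀)·[C_r·log₁₀(σ'_p/σ'_0) + C_c·log₁₀(σ'_f/σ'_p)]
    = 2.4/2.29 × [0.033×log₁₀(113/79.4) + 0.45×log₁₀(137.5/113)]
    = 1.048 × [0.0050575 + 0.038351] = 0.04549 m

S_c ≈ 45.5 mm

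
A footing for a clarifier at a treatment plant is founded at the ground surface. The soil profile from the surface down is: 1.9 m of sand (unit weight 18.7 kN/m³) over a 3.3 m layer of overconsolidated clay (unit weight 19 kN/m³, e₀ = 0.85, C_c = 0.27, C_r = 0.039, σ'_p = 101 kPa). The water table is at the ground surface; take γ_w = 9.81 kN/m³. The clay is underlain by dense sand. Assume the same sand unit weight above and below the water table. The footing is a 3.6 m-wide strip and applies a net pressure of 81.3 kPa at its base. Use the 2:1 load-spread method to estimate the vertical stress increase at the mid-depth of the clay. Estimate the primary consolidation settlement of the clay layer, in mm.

Mid-depth of clay below the ground surface: z = 1.9 + 3.3/2 = 3.55 m.
Total vertical stress at mid-clay: σ_v = 18.7×1.9 + 19×1.65 = 66.88 kPa.
Pore pressure: u = 9.81×(3.55 − 0) = 34.825 kPa.
Initial effective stress: σ'_0 = σ_v − u = 66.88 − 34.825 = 32.055 kPa.
Stress increase at mid-clay by the 2:1 spreading method:
Δσ = qB/(B+z) = 81.3×3.6/(3.6+3.55) = 40.934 kPa
Final effective stress: σ'_f = 32.055 + 40.934 = 72.989 kPa.
σ'_f = 72.989 ≤ σ'_p = 101 kPa, so the clay remains overconsolidated and only the recompression index applies:
S_c = C_r·H/(1+e₀)·log₁₀(σ'_f/σ'_0) = 0.039×3.3/1.85×log₁₀(72.989/32.055)
    = 0.069568 × 0.35736 = 0.02486 m

S_c ≈ 24.9 mm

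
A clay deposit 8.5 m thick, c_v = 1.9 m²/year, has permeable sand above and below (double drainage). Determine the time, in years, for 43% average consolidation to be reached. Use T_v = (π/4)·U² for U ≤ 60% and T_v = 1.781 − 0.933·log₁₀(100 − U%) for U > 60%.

t ≈ 1.38 years

Drainage path length: H_d = H/2 = 4.25 m (double drainage).
U ≤ 60%: T_v = (π/4)·U² = (π/4)×0.43² = 0.14522.
t = T_v·H_d²/c_v = 0.14522×4.25²/1.9 = 1.381 years.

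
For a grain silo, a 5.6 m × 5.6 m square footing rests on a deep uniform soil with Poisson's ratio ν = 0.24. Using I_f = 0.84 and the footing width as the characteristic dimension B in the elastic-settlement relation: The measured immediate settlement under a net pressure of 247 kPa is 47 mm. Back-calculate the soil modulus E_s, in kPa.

E_s ≈ 23300 kPa

S_e = q·B·(1−ν²)/E_s · I_f  ⇒  E_s = q·B·(1−ν²)·I_f / S_e.
E_s = 247 × 5.6 × 0.9424 × 0.84 / 0.047 = 23300 kPa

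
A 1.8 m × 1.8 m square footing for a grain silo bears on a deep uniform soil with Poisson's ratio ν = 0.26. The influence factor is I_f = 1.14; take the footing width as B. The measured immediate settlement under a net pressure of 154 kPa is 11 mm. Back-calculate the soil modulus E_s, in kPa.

S_e = q·B·(1−ν²)/E_s · I_f  ⇒  E_s = q·B·(1−ν²)·I_f / S_e.
E_s = 154 × 1.8 × 0.9324 × 1.14 / 0.011 = 26790 kPa

E_s ≈ 26800 kPa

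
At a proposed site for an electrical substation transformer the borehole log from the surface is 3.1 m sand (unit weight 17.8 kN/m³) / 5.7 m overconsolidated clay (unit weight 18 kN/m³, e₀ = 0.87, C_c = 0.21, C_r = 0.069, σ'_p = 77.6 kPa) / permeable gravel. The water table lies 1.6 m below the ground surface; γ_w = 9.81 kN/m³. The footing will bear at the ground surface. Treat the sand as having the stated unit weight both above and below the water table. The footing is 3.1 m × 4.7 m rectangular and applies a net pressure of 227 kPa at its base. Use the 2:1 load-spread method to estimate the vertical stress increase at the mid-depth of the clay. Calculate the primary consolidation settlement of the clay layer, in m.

Mid-depth of clay below the ground surface: z = 3.1 + 5.7/2 = 5.95 m.
Total vertical stress at mid-clay: σ_v = 17.8×3.1 + 18×2.85 = 106.48 kPa.
Pore pressure: u = 9.81×(5.95 − 1.6) = 42.673 kPa.
Initial effective stress: σ'_0 = σ_v − u = 106.48 − 42.673 = 63.807 kPa.
Stress increase at mid-clay by the 2:1 spreading method:
Δσ = qBL/((B+z)(L+z)) = 227×3.1×4.7/((3.1+5.95)(4.7+5.95)) = 34.315 kPa
Final effective stress: σ'_f = 63.807 + 34.315 = 98.122 kPa.
σ'_f = 98.122 > σ'_p = 77.6 kPa, so the stress path crosses the preconsolidation pressure — recompression up to σ'_p, then virgin compression beyond:
S_c = H/(1+e₀)·[C_r·log₁₀(σ'_p/σ'_0) + C_c·log₁₀(σ'_f/σ'_p)]
    = 5.7/1.87 × [0.069×log₁₀(77.6/63.807) + 0.21×log₁₀(98.122/77.6)]
    = 3.0481 × [0.0058645 + 0.0214] = 0.0831 m

S_c ≈ 0.0831 m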